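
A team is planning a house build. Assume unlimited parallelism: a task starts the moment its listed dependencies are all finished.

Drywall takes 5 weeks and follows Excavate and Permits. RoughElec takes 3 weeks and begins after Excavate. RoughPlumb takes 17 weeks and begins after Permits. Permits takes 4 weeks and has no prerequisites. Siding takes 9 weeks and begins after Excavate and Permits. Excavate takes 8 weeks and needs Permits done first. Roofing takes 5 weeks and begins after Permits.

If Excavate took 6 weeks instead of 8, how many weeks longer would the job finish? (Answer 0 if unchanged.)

Critical path before the change: Permits→Excavate→Siding = 4+8+9 = 21 giving 21 weeks.
Excavate lies on that path, so at 6 weeks the path becomes 19 weeks.
New critical path: Permits→RoughPlumb = 4+17 = 21 ⇒ 21 weeks.
Change in finish: 21 − 21 = +0 weeks.

0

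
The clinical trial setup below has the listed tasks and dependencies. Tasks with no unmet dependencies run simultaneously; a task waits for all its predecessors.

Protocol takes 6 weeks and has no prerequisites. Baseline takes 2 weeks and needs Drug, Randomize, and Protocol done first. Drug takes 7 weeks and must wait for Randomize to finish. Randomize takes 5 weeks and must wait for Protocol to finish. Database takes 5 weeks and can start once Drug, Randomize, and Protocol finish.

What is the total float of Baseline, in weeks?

Protocol→Randomize→Drug→Database = 6+5+7+5 = 23 sets the makespan at 23 weeks.
Longest path through Baseline: 20 weeks (earliest finish 20, latest finish 23).
Slack of Baseline = 21 − 18 = 3 weeks.

3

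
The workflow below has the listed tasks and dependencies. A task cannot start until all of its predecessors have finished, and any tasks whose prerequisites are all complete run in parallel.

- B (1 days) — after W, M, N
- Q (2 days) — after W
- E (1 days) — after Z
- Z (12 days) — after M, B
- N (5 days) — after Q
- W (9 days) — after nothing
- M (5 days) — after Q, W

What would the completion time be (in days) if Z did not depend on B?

29

With the dependency in place, W→Q→M→B→Z→E = 9+2+5+1+12+1 = 30 sets the finish at 30 days.
Without B→Z, Z's earliest start moves from 17 to 16.
The longest chain is now W→Q→M→Z→E = 9+2+5+12+1 = 29, so the job takes 29 days.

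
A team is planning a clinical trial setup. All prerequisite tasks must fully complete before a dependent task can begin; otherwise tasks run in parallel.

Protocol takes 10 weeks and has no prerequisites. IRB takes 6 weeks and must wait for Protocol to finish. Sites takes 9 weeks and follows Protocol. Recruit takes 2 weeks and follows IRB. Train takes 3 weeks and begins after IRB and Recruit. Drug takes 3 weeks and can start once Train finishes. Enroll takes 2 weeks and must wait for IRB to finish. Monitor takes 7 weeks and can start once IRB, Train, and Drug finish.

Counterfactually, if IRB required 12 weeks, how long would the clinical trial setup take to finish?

37

Baseline: Protocol→IRB→Recruit→Train→Drug→Monitor = 10+6+2+3+3+7 = 31 → 31 weeks.
IRB lies on that path, so at 12 weeks the path becomes 37 weeks.
That remains the longest chain; total 37 weeks.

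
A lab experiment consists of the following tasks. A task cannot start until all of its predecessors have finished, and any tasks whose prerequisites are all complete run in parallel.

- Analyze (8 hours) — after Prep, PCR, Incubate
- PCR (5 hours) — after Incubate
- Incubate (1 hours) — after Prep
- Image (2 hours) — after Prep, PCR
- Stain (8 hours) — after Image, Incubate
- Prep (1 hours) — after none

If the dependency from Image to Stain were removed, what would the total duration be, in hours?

15

With the dependency in place, Prep→Incubate→PCR→Image→Stain = 1+1+5+2+8 = 17 sets the finish at 17 hours.
Without Image→Stain, Stain's earliest start moves from 9 to 2.
New critical path: Prep→Incubate→PCR→Analyze = 1+1+5+8 = 15 ⇒ 15 hours.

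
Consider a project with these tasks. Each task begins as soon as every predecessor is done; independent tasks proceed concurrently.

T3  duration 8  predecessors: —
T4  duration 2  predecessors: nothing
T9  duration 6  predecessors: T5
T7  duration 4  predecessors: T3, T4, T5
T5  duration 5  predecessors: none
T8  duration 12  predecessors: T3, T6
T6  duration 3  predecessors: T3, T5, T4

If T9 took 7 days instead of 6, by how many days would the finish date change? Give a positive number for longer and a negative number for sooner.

Baseline: T3→T6→T8 = 8+3+12 = 23 → 23 days.
T9 is off the critical path — its longest chain is 11 days, giving 12 of slack.
The critical path is still T3→T6→T8; finish is now 23 days.
Change in finish: 23 − 23 = +0 days.

0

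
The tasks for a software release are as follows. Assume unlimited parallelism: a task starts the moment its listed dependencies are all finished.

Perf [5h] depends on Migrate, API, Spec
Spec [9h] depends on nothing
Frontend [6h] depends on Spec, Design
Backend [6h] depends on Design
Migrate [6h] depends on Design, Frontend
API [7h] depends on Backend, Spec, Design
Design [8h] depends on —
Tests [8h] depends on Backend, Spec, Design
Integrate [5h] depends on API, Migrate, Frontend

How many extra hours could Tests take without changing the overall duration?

4

Critical path: Spec→Frontend→Migrate→Perf = 9+6+6+5 = 26, so the finish is 26 hours.
Tests finishes as early as 22 and must finish by 26.
Float = 26 − 22 = 4.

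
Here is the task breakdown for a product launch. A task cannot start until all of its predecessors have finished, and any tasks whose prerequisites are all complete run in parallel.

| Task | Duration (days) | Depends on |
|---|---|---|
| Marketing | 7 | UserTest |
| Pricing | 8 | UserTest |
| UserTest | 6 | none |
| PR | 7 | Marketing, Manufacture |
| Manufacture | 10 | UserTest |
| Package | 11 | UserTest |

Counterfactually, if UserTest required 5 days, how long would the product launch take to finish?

22

As given, the longest chain is UserTest→Manufacture→PR = 6+10+7 = 23, so the finish is 23 days.
UserTest lies on that path, so at 5 days the path becomes 22 days.
That remains the longest chain; total 22 days.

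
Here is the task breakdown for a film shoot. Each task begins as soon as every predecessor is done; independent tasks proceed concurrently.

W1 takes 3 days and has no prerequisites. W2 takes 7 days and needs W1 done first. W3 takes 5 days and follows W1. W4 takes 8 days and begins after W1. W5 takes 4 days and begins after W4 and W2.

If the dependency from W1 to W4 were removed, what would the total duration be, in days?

14

Original critical path: W1→W4→W5 = 3+8+4 = 15 ⇒ 15 days.
Without W1→W4, W4's earliest start moves from 3 to 0.
The longest chain is now W1→W2→W5 = 3+7+4 = 14, so the job takes 14 days.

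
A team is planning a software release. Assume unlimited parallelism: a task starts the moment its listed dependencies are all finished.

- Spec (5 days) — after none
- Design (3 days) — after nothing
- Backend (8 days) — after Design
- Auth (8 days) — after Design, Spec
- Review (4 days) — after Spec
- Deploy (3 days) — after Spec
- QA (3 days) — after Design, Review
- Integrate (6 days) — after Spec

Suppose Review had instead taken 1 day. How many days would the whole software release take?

Baseline: Spec→Auth = 5+8 = 13 → 13 days.
Review is off the critical path — its longest chain is 12 days, giving 1 of slack.
No other chain overtakes it, so the finish is 13 days.

13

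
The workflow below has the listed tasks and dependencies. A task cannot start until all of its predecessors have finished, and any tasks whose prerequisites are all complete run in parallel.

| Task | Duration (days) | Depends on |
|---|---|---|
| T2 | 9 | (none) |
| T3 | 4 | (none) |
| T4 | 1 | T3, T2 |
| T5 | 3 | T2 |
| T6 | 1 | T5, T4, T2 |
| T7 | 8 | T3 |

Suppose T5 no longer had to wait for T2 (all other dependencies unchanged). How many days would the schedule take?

12

Original critical path: T2→T5→T6 = 9+3+1 = 13 ⇒ 13 days.
Without T2→T5, T5's earliest start moves from 9 to 0.
New critical path: T3→T7 = 4+8 = 12 ⇒ 12 days.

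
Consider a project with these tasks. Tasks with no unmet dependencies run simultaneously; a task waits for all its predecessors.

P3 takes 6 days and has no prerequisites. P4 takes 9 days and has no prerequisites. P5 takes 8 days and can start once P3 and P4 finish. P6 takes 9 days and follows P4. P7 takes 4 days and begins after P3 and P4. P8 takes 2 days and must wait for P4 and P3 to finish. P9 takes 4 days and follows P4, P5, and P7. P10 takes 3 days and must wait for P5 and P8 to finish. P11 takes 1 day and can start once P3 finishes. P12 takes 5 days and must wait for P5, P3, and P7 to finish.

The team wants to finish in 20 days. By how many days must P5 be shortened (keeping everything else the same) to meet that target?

2

Current finish: 22 days; target: 20.
P5 is on every critical path, so each day cut from P5 cuts the finish by one (this holds down to a finish of 18).
Need 22 − 20 = 2 days off P5 → P5 becomes 6 days, finish becomes 20.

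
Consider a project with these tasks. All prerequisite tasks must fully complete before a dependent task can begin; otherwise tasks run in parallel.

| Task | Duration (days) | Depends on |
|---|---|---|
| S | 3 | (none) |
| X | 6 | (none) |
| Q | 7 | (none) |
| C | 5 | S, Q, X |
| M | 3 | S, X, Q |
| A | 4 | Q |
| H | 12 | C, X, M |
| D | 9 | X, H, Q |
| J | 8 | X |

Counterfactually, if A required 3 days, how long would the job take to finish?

33

Actual critical path: Q→C→H→D = 7+5+12+9 = 33 ⇒ 33 days.
A has 22 days of float (longest path through it is 11).
The critical path is still Q→C→H→D; finish is now 33 days.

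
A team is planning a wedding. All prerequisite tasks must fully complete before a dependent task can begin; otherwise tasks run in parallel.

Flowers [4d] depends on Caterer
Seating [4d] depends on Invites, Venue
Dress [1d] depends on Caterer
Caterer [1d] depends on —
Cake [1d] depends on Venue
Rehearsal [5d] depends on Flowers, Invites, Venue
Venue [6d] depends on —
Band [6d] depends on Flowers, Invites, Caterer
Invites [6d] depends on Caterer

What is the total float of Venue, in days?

2

Caterer→Invites→Band = 1+6+6 = 13 sets the makespan at 13 days.
Longest path through Venue: 11 days (earliest finish 6, latest finish 8).
Slack of Venue = 2 − 0 = 2 days.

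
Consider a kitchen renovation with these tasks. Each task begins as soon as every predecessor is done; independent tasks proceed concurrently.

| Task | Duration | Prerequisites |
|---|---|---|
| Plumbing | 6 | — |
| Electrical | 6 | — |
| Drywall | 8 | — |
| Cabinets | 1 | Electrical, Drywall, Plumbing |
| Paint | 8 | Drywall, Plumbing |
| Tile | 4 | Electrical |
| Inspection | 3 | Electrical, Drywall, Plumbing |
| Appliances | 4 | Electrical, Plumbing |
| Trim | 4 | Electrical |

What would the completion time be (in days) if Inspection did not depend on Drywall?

16

Original critical path: Drywall→Paint = 8+8 = 16 ⇒ 16 days.
Without Drywall→Inspection, Inspection's earliest start moves from 8 to 6.
After: Drywall→Paint = 8+8 = 16 → 16 days.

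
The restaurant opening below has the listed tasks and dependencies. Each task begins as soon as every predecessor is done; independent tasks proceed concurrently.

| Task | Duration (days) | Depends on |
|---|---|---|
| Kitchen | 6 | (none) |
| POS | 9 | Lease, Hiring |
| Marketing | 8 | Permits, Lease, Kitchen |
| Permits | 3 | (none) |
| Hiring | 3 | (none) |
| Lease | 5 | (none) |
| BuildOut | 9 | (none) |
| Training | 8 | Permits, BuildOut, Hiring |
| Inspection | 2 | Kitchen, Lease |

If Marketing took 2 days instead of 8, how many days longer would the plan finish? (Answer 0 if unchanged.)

0

As given, the longest chain is BuildOut→Training = 9+8 = 17, so the finish is 17 days.
Marketing is off the critical path — its longest chain is 14 days, giving 3 of slack.
The critical path is still BuildOut→Training; finish is now 17 days.
Change in finish: 17 − 17 = +0 days.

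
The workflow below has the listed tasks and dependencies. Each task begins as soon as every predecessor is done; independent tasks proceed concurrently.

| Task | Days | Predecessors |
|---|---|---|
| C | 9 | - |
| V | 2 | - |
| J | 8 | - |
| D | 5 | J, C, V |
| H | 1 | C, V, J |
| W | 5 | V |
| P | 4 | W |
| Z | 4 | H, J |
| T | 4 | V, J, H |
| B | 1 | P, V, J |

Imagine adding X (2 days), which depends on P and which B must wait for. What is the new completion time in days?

14

Originally the project takes 14 days.
With X inserted, B now waits for max(P, V, J, X).
New critical path: C→D = 9+5 = 14 ⇒ 14 days.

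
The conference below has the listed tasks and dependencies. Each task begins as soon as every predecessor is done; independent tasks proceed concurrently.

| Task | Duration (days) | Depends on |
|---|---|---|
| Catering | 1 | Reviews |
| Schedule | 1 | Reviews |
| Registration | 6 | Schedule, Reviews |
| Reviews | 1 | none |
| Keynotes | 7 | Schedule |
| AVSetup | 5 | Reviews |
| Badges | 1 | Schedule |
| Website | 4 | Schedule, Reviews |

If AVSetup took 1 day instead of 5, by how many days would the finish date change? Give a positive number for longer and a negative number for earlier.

0

Baseline: Reviews→Schedule→Keynotes = 1+1+7 = 9 → 9 days.
AVSetup is off the critical path — its longest chain is 6 days, giving 3 of slack.
That remains the longest chain; total 9 days.
Change in finish: 9 − 9 = +0 days.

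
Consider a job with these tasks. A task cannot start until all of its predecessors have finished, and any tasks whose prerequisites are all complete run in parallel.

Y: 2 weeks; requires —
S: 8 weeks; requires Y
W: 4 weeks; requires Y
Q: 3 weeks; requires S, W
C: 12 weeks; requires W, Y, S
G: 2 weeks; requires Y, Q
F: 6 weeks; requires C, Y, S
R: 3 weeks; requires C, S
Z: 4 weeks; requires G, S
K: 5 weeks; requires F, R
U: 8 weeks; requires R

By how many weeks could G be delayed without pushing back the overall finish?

Y→S→C→F→K = 2+8+12+6+5 = 33 sets the makespan at 33 weeks.
G finishes as early as 15 and must finish by 29.
So G can slip 29 − 15 = 14 weeks.

14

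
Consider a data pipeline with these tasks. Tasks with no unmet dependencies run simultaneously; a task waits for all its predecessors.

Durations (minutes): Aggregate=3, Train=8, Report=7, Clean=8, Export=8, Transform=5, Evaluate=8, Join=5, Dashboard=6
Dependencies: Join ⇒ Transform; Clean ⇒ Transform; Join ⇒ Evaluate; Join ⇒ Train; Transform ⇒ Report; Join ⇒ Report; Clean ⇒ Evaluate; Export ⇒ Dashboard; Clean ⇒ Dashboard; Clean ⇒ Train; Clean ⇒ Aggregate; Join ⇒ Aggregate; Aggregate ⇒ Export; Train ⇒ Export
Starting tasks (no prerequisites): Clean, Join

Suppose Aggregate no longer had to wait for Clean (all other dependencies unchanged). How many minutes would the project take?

30

Before: longest chain Clean→Train→Export→Dashboard = 8+8+8+6 = 30, finish 30.
Without Clean→Aggregate, Aggregate's earliest start moves from 8 to 5.
After: Clean→Train→Export→Dashboard = 8+8+8+6 = 30 → 30 minutes.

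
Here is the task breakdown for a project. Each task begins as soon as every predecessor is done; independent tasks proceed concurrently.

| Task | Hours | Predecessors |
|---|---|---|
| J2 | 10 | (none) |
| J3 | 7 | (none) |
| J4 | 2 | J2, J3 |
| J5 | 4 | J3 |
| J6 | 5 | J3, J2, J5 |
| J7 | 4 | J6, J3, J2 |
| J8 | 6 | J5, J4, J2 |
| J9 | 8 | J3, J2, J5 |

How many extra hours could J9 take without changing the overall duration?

J3→J5→J6→J7 = 7+4+5+4 = 20 sets the makespan at 20 hours.
Longest path through J9: 19 hours (earliest finish 19, latest finish 20).
Slack of J9 = 12 − 11 = 1 hour.

1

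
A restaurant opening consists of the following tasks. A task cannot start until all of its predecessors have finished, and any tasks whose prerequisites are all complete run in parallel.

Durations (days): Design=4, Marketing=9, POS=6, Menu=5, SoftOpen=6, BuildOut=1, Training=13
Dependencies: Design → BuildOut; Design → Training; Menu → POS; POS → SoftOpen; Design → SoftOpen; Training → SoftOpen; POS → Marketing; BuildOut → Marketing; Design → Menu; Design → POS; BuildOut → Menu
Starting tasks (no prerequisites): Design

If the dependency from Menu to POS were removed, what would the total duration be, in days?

23

With the dependency in place, Design→BuildOut→Menu→POS→Marketing = 4+1+5+6+9 = 25 sets the finish at 25 days.
Without Menu→POS, POS's earliest start moves from 10 to 4.
The longest chain is now Design→Training→SoftOpen = 4+13+6 = 23, so the plan takes 23 days.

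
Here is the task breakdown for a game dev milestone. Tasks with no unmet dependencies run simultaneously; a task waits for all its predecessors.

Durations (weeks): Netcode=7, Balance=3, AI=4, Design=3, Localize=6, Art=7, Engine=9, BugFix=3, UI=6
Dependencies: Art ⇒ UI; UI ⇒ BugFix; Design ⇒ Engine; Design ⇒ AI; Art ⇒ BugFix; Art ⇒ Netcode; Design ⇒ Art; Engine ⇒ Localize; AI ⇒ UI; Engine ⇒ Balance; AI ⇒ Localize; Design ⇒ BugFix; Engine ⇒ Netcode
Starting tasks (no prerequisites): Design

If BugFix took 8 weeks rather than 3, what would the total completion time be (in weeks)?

Critical path before the change: Design→Art→UI→BugFix = 3+7+6+3 = 19 giving 19 weeks.
BugFix is on the critical path; changing it to 8 makes that path 24 weeks.
That remains the longest chain; total 24 weeks.

24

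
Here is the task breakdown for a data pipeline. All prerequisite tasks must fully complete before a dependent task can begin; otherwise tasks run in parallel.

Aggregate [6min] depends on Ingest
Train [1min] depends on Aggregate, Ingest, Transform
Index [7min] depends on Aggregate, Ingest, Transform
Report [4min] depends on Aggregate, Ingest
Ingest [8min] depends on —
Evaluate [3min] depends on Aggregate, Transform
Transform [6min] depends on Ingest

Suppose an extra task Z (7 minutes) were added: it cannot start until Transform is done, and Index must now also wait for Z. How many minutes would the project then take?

28

Originally the project takes 21 minutes.
With Z inserted, Index now waits for max(Aggregate, Ingest, Transform, Z).
New critical path: Ingest→Transform→Z→Index = 8+6+7+7 = 28 ⇒ 28 minutes.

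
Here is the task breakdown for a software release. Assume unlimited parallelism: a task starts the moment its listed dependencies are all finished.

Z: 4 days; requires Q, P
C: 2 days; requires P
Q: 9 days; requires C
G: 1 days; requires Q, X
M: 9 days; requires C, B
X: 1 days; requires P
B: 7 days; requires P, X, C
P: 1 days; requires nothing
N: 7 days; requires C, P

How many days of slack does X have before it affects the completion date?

1

Critical path: P→C→B→M = 1+2+7+9 = 19, so the finish is 19 days.
X finishes as early as 2 and must finish by 3.
Float = 19 − 18 = 1.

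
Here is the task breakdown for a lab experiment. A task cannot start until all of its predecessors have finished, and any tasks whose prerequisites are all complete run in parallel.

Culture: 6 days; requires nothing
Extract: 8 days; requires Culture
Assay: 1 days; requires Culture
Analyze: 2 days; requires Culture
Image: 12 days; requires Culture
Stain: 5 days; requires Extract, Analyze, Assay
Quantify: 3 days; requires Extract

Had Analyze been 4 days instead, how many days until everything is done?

Baseline: Culture→Extract→Stain = 6+8+5 = 19 → 19 days.
The longest path through Analyze is only 13 days, so Analyze has float 6.
No other chain overtakes it, so the finish is 19 days.

19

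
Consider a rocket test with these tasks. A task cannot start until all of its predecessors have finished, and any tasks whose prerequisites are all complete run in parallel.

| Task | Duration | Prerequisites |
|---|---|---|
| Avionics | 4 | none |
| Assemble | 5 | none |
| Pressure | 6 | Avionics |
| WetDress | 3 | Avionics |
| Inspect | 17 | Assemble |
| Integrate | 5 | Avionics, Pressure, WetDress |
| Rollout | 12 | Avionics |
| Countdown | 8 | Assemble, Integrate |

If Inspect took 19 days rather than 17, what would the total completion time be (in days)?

Critical path before the change: Avionics→Pressure→Integrate→Countdown = 4+6+5+8 = 23 giving 23 days.
Inspect has 1 day of float (longest path through it is 22).
New critical path: Assemble→Inspect = 5+19 = 24 ⇒ 24 days.

24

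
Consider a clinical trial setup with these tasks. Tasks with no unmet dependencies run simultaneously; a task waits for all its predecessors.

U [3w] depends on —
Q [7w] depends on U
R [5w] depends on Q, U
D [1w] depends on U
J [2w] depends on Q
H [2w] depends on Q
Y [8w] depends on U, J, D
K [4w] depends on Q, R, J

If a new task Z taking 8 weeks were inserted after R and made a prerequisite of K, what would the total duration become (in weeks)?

Originally the project takes 20 weeks.
With Z inserted, K now waits for max(Q, R, J, Z).
New critical path: U→Q→R→Z→K = 3+7+5+8+4 = 27 ⇒ 27 weeks.

27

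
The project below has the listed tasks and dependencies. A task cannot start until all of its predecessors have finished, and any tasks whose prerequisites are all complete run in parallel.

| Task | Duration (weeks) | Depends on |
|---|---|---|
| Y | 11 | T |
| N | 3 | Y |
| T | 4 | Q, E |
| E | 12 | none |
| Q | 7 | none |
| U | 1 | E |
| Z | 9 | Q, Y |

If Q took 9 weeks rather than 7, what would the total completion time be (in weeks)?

36

Baseline: E→T→Y→Z = 12+4+11+9 = 36 → 36 weeks.
Q has 5 weeks of float (longest path through it is 31).
The critical path is still E→T→Y→Z; finish is now 36 weeks.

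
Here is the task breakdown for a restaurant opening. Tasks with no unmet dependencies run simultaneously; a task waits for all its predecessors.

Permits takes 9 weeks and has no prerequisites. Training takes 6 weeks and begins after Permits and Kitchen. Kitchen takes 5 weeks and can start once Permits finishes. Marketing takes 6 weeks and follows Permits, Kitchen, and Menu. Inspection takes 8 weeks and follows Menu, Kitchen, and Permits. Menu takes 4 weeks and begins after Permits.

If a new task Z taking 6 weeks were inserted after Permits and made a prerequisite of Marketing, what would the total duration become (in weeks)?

Originally the restaurant opening takes 22 weeks.
With Z inserted, Marketing now waits for max(Permits, Kitchen, Menu, Z).
New critical path: Permits→Kitchen→Inspection = 9+5+8 = 22 ⇒ 22 weeks.

22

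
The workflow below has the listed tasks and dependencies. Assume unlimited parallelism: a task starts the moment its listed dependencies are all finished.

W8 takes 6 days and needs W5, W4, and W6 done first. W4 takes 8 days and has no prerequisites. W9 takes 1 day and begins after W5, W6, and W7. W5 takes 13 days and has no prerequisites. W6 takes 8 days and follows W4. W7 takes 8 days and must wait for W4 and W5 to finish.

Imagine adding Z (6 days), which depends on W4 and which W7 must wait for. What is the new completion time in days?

23

Originally the workflow takes 22 days.
With Z inserted, W7 now waits for max(W4, W5, Z).
New critical path: W4→Z→W7→W9 = 8+6+8+1 = 23 ⇒ 23 days.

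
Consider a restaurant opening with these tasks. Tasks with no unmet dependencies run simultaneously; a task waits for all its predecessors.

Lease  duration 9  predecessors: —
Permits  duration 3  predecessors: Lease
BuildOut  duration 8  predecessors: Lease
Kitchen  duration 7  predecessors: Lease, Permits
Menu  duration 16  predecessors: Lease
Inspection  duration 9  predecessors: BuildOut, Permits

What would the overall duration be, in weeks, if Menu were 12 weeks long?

26

As given, the longest chain is Lease→BuildOut→Inspection = 9+8+9 = 26, so the finish is 26 weeks.
Menu is off the critical path — its longest chain is 25 weeks, giving 1 of slack.
The critical path is still Lease→BuildOut→Inspection; finish is now 26 weeks.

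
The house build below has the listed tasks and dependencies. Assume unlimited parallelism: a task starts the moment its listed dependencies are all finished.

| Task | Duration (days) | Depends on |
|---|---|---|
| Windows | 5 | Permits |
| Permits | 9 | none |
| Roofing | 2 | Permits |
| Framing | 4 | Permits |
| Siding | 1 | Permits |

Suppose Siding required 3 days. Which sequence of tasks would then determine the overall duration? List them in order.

Permits, Windows

Baseline: Permits→Windows = 9+5 = 14 → 14 days.
Siding is off the critical path — its longest chain is 10 days, giving 4 of slack.
The critical path is still Permits→Windows; finish is now 14 days.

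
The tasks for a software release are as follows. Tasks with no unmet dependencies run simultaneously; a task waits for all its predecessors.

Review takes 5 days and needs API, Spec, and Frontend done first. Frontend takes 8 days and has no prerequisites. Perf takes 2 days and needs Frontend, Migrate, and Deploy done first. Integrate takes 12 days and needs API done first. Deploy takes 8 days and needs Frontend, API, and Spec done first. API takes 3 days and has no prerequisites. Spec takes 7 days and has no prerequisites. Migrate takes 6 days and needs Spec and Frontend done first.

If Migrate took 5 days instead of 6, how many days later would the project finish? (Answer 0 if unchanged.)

As given, the longest chain is Frontend→Deploy→Perf = 8+8+2 = 18, so the finish is 18 days.
Migrate is off the critical path — its longest chain is 16 days, giving 2 of slack.
The critical path is still Frontend→Deploy→Perf; finish is now 18 days.
Change in finish: 18 − 18 = +0 days.

0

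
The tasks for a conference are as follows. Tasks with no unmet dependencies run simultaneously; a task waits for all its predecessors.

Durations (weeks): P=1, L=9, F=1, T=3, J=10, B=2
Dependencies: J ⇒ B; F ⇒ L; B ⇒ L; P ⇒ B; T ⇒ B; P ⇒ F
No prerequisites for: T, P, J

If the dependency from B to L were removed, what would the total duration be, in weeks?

12

With the dependency in place, J→B→L = 10+2+9 = 21 sets the finish at 21 weeks.
Without B→L, L's earliest start moves from 12 to 2.
After: J→B = 10+2 = 12 → 12 weeks.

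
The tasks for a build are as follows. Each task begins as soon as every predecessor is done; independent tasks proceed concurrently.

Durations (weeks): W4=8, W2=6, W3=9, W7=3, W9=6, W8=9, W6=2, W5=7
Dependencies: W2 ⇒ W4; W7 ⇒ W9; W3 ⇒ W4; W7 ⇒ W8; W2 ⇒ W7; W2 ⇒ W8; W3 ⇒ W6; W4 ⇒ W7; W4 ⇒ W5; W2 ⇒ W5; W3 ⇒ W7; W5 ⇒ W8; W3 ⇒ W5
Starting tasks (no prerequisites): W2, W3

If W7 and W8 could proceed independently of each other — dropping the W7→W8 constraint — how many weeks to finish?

33

Before: longest chain W3→W4→W5→W8 = 9+8+7+9 = 33, finish 33.
Dropping W7→W8 doesn't change W8's earliest start (24); another predecessor still binds.
New critical path: W3→W4→W5→W8 = 9+8+7+9 = 33 ⇒ 33 weeks.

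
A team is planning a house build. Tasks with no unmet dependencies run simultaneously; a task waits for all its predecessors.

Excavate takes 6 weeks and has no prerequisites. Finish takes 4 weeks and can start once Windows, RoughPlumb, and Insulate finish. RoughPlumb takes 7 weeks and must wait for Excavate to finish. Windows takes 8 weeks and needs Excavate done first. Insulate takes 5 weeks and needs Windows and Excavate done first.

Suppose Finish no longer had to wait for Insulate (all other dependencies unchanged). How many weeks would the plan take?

With the dependency in place, Excavate→Windows→Insulate→Finish = 6+8+5+4 = 23 sets the finish at 23 weeks.
Without Insulate→Finish, Finish's earliest start moves from 19 to 14.
New critical path: Excavate→Windows→Insulate = 6+8+5 = 19 ⇒ 19 weeks.

19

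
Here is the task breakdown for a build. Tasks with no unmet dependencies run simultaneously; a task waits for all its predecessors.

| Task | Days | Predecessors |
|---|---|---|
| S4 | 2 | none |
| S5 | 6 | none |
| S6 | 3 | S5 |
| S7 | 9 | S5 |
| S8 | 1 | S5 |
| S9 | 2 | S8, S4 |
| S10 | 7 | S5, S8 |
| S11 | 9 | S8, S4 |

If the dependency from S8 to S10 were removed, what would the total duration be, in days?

16

Original critical path: S5→S8→S11 = 6+1+9 = 16 ⇒ 16 days.
Without S8→S10, S10's earliest start moves from 7 to 6.
After: S5→S8→S11 = 6+1+9 = 16 → 16 days.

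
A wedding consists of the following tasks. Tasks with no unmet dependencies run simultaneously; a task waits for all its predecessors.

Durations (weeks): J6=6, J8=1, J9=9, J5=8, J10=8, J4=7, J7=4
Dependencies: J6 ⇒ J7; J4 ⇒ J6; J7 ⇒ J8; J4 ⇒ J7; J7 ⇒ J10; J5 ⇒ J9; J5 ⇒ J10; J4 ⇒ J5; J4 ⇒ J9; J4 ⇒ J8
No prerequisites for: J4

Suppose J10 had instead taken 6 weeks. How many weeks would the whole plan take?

24

Baseline: J4→J6→J7→J10 = 7+6+4+8 = 25 → 25 weeks.
J10 is on the critical path; changing it to 6 makes that path 23 weeks.
The binding chain switches to J4→J5→J9 = 7+8+9 = 24; finish 24 weeks.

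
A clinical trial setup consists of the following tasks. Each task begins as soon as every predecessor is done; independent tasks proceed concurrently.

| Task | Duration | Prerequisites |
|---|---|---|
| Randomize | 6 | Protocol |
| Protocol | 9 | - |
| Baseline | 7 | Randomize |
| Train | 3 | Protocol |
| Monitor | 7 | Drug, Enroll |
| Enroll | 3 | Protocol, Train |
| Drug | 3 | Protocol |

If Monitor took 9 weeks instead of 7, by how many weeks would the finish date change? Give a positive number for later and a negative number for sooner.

2

As given, the longest chain is Protocol→Train→Enroll→Monitor = 9+3+3+7 = 22, so the finish is 22 weeks.
Monitor is on the critical path; changing it to 9 makes that path 24 weeks.
That remains the longest chain; total 24 weeks.
Change in finish: 24 − 22 = +2 weeks.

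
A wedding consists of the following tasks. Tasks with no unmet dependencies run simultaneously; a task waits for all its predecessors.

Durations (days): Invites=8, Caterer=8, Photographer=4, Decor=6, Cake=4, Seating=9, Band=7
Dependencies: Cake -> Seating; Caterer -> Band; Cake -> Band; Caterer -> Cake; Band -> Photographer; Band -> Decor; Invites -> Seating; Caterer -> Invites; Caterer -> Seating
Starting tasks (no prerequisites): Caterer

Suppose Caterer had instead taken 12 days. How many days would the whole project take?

29

The binding path is Caterer→Invites→Seating = 8+8+9 = 25; finish at 25 days.
Caterer is on the critical path; changing it to 12 makes that path 29 days.
No other chain overtakes it, so the finish is 29 days.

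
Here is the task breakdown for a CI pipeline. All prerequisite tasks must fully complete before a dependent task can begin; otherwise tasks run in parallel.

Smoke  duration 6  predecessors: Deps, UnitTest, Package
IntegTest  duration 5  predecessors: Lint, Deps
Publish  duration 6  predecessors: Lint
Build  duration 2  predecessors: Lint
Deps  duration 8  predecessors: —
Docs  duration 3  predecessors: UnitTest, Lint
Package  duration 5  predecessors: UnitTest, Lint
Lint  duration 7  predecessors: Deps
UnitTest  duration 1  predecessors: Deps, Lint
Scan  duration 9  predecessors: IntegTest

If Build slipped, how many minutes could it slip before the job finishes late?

12

The longest chain is Deps→Lint→IntegTest→Scan = 8+7+5+9 = 29; overall finish 29 minutes.
Longest path through Build: 17 minutes (earliest finish 17, latest finish 29).
Slack of Build = 27 − 15 = 12 minutes.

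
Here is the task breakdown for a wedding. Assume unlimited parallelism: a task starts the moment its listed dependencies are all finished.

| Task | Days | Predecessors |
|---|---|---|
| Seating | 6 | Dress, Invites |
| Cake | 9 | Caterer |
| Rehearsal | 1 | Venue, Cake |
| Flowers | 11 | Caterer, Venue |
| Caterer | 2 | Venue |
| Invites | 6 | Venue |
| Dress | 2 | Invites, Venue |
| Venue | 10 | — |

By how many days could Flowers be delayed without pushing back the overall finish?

Venue→Invites→Dress→Seating = 10+6+2+6 = 24 sets the makespan at 24 days.
Longest path through Flowers: 23 days (earliest finish 23, latest finish 24).
Slack of Flowers = 13 − 12 = 1 day.

1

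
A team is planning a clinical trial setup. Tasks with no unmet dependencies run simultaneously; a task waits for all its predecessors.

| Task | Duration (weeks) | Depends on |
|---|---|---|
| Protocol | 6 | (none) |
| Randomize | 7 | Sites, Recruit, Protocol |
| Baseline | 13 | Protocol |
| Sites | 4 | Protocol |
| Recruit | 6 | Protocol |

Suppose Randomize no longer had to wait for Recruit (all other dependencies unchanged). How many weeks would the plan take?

19

With the dependency in place, Protocol→Recruit→Randomize = 6+6+7 = 19 sets the finish at 19 weeks.
Without Recruit→Randomize, Randomize's earliest start moves from 12 to 10.
New critical path: Protocol→Baseline = 6+13 = 19 ⇒ 19 weeks.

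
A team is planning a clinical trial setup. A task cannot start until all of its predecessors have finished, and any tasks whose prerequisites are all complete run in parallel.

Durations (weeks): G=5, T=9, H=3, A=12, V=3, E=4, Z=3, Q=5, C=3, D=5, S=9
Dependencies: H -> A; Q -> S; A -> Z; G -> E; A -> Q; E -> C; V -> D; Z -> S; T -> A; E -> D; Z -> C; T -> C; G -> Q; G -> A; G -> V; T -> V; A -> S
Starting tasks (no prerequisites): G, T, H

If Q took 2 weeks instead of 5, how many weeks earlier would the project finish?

Actual critical path: T→A→Q→S = 9+12+5+9 = 35 ⇒ 35 weeks.
Q is on the critical path; changing it to 2 makes that path 32 weeks.
The binding chain switches to T→A→Z→S = 9+12+3+9 = 33; finish 33 weeks.
Change in finish: 33 − 35 = -2 weeks.

2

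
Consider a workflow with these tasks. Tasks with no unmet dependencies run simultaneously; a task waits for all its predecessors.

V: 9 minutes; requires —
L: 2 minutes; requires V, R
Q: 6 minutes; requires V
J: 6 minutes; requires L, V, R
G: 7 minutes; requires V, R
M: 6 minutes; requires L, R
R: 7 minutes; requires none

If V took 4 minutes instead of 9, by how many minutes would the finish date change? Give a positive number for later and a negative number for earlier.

-2

Critical path before the change: V→L→M = 9+2+6 = 17 giving 17 minutes.
V is on the critical path; changing it to 4 makes that path 12 minutes.
New critical path: R→L→M = 7+2+6 = 15 ⇒ 15 minutes.
Change in finish: 15 − 17 = -2 minutes.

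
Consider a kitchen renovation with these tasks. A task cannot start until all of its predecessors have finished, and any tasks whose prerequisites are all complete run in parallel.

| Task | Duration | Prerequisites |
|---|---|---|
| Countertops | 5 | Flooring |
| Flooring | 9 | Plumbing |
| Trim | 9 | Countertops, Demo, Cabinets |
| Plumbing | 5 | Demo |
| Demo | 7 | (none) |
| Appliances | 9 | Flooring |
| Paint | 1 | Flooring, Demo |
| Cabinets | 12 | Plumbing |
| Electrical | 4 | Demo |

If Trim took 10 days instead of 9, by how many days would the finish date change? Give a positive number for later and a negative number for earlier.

Critical path before the change: Demo→Plumbing→Flooring→Countertops→Trim = 7+5+9+5+9 = 35 giving 35 days.
Trim is on the critical path; changing it to 10 makes that path 36 days.
That remains the longest chain; total 36 days.
Change in finish: 36 − 35 = +1 days.

1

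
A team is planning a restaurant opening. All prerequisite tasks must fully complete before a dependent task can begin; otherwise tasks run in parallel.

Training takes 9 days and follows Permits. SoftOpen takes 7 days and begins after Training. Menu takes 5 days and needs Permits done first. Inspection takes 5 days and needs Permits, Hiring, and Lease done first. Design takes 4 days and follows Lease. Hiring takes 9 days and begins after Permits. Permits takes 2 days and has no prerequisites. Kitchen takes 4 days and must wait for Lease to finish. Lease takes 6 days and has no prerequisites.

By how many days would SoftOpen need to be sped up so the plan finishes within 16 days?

Current finish: 18 days; target: 16.
SoftOpen is on every critical path, so each day cut from SoftOpen cuts the finish by one (this holds down to a finish of 16).
Need 18 − 16 = 2 days off SoftOpen → SoftOpen becomes 5 days, finish becomes 16.

2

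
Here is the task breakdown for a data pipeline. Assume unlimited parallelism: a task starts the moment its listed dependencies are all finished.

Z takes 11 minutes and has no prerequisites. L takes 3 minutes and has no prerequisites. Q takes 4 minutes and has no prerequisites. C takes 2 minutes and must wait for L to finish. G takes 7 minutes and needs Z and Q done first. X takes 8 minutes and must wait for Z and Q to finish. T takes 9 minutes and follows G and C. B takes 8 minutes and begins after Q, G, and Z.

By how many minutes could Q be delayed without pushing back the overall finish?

7

Critical path: Z→G→T = 11+7+9 = 27, so the finish is 27 minutes.
The longest chain containing Q totals 20 minutes.
Float = 27 − 20 = 7.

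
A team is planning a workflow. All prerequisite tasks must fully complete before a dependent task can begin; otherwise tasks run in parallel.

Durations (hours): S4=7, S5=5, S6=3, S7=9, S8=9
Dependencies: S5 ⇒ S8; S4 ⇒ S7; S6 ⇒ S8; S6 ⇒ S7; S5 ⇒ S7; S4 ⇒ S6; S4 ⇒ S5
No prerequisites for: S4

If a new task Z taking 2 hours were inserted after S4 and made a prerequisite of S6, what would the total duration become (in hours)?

Originally the plan takes 21 hours.
With Z inserted, S6 now waits for max(S4, Z).
New critical path: S4→Z→S6→S7 = 7+2+3+9 = 21 ⇒ 21 hours.

21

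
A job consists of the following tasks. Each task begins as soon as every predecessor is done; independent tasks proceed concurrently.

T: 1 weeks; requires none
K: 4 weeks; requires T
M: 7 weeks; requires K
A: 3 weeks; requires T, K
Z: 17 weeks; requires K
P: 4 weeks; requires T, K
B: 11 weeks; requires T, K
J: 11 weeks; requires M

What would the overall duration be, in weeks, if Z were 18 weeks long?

23

The binding path is T→K→M→J = 1+4+7+11 = 23; finish at 23 weeks.
Z is off the critical path — its longest chain is 22 weeks, giving 1 of slack.
No other chain overtakes it, so the finish is 23 weeks.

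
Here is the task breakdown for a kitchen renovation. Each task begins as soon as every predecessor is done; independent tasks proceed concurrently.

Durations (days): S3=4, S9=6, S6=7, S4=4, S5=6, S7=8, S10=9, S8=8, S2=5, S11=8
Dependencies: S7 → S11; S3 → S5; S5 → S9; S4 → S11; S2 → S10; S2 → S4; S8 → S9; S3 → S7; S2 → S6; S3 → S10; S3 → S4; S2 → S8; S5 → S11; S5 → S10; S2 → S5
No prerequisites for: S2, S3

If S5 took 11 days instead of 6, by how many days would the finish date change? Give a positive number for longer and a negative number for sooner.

Critical path before the change: S2→S5→S10 = 5+6+9 = 20 giving 20 days.
S5 lies on that path, so at 11 days the path becomes 25 days.
That remains the longest chain; total 25 days.
Change in finish: 25 − 20 = +5 days.

5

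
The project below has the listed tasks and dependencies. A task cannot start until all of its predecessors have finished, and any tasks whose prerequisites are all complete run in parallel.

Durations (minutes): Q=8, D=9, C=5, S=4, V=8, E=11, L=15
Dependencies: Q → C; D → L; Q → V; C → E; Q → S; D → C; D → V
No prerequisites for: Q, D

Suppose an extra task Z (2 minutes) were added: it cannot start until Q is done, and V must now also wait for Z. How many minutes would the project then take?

Originally the project takes 25 minutes.
With Z inserted, V now waits for max(D, Q, Z).
New critical path: D→C→E = 9+5+11 = 25 ⇒ 25 minutes.

25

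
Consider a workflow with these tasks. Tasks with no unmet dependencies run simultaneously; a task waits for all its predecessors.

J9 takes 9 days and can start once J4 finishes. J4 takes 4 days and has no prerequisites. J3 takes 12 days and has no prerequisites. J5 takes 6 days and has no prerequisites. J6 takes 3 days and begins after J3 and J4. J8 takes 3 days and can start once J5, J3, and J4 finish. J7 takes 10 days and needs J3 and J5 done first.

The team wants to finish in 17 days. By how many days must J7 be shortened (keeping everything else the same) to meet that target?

5

Current finish: 22 days; target: 17.
J7 is on every critical path, so each day cut from J7 cuts the finish by one (this holds down to a finish of 15).
Need 22 − 17 = 5 days off J7 → J7 becomes 5 days, finish becomes 17.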